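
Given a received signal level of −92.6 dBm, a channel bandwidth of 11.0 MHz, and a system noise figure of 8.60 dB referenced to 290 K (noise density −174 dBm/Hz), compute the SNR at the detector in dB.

Noise floor: N = −174 + 10 log₁₀(B) + NF
10 log₁₀(1.10×10⁷) = 70.41 dB
N = −174 + 70.41 + 8.60 = −94.99 dBm
SNR = P_sig − N = −92.6 − (−94.99) = 2.39 dB → 2.4 dB

2.4 dB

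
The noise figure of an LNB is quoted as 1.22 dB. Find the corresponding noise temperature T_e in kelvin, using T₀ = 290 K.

94.1 K

F = 10^(1.22/10) = 1.32434
T_e = (F − 1)·T₀ = (1.32434 − 1) × 290 = 94.1 K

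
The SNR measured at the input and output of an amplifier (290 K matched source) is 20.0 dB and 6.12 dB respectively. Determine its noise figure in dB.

NF (dB) = SNR_in(dB) − SNR_out(dB) when the source is at T₀
NF = 20.0 − 6.12 = 13.88 dB

13.88 dB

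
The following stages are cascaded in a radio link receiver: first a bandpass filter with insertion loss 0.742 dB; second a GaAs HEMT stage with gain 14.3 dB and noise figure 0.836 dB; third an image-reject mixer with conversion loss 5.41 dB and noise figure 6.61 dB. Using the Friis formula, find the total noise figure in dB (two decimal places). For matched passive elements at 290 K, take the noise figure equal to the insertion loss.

Convert to linear (a loss of L dB is a gain of −L dB): F_i = 10^(NF_i/10), G_i = 10^(G_i,dB/10)
  Stage 1: F_1 = 10^(0.742/10) = 1.186, G_1 = 10^(−0.742/10) = 0.8429
  Stage 2: F_2 = 10^(0.836/10) = 1.212, G_2 = 10^(14.3/10) = 26.92
  Stage 3: F_3 = 10^(6.61/10) = 4.581, G_3 = 10^(−5.41/10) = 0.2877
Friis cascade:
  F = 1.186 + (1.212 − 1)/0.8429 + (4.581 − 1)/22.69 = 1.596
NF = 10 log₁₀(1.596) = 2.03 dB

2.03 dB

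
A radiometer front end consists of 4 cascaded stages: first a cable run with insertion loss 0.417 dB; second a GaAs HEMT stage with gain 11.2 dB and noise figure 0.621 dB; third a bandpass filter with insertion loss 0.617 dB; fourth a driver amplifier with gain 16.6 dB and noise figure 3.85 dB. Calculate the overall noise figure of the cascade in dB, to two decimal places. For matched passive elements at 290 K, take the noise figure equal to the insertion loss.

Convert to linear (a loss of L dB is a gain of −L dB): F_i = 10^(NF_i/10), G_i = 10^(G_i,dB/10)
  Stage 1: F_1 = 10^(0.417/10) = 1.101, G_1 = 10^(−0.417/10) = 0.9084
  Stage 2: F_2 = 10^(0.621/10) = 1.154, G_2 = 10^(11.2/10) = 13.18
  Stage 3: F_3 = 10^(0.617/10) = 1.153, G_3 = 10^(−0.617/10) = 0.8676
  Stage 4: F_4 = 10^(3.85/10) = 2.427, G_4 = 10^(16.6/10) = 45.71
Friis cascade:
  F = 1.101 + (1.154 − 1)/0.9084 + (1.153 − 1)/11.98 + (2.427 − 1)/10.39 = 1.420
NF = 10 log₁₀(1.420) = 1.52 dB

1.52 dB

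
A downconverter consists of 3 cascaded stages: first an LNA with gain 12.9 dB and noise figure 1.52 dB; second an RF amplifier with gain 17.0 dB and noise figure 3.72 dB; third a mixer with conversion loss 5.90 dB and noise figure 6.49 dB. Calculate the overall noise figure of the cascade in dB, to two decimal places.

Convert to linear (a loss of L dB is a gain of −L dB): F_i = 10^(NF_i/10), G_i = 10^(G_i,dB/10)
  Stage 1: F_1 = 10^(1.52/10) = 1.419, G_1 = 10^(12.9/10) = 19.50
  Stage 2: F_2 = 10^(3.72/10) = 2.355, G_2 = 10^(17.0/10) = 50.12
  Stage 3: F_3 = 10^(6.49/10) = 4.457, G_3 = 10^(−5.90/10) = 0.2570
Friis cascade:
  F = 1.419 + (2.355 − 1)/19.50 + (4.457 − 1)/977.2 = 1.492
NF = 10 log₁₀(1.492) = 1.74 dB

1.74 dB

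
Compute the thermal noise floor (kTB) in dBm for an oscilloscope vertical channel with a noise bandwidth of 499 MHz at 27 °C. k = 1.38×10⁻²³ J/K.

T = 27 °C + 273.15 = 300.15 K
P_n = kTB = 1.38×10⁻²³ × 300.15 × 4.99×10⁸ = 2.07×10⁻¹² W
In dBm: 10 log₁₀(2.07×10⁻¹² / 10⁻³) = −86.8 dBm

−86.8 dBm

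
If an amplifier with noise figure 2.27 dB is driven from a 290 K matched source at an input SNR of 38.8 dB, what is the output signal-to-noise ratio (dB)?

36.53 dB

By definition F = SNR_in/SNR_out, so in dB: SNR_out = SNR_in − NF
SNR_out = 38.8 − 2.27 = 36.53 dB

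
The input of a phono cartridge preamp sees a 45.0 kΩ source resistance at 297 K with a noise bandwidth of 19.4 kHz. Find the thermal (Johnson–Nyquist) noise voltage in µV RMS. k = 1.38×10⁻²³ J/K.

3.78 µV

V_n = √(4kTRB)
4kTRB = 4 × 1.38×10⁻²³ × 297 × 4.50×10⁴ × 1.94×10⁴ = 1.43×10⁻¹¹ V²
V_n = √(1.43×10⁻¹¹) = 3.78×10⁻⁶ V = 3.78 µV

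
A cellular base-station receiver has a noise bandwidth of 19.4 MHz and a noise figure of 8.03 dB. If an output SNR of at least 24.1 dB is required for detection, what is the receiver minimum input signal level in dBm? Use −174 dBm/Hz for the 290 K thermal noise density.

−69.0 dBm

Sensitivity = −174 + 10 log₁₀(B) + NF + SNR_min
= −174 + 72.88 + 8.03 + 24.1
= −68.99 dBm → −69.0 dBm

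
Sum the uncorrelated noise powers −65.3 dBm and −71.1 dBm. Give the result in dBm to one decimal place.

−64.3 dBm

Convert to linear, add, convert back:
P₁ = 2.95×10⁻¹⁰ W, P₂ = 7.76×10⁻¹¹ W
P_tot = 3.73×10⁻¹⁰ W → 10 log₁₀(P_tot / 10⁻³) = −64.3 dBm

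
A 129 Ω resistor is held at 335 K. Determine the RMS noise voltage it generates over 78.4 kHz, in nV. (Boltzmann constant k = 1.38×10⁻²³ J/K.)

V_n = √(4kTRB)
4kTRB = 4 × 1.38×10⁻²³ × 335 × 1.29×10² × 7.84×10⁴ = 1.87×10⁻¹³ V²
V_n = √(1.87×10⁻¹³) = 4.32×10⁻⁷ V = 432 nV

432 nV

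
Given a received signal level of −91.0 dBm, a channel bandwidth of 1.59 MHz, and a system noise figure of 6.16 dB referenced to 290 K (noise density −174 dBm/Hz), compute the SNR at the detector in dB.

14.8 dB

Noise floor: N = −174 + 10 log₁₀(B) + NF
10 log₁₀(1.59×10⁶) = 62.01 dB
N = −174 + 62.01 + 6.16 = −105.83 dBm
SNR = P_sig − N = −91.0 − (−105.83) = 14.83 dB → 14.8 dB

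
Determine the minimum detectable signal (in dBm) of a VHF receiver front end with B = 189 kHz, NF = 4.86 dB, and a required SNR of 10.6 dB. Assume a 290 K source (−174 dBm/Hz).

−105.8 dBm

Sensitivity = −174 + 10 log₁₀(B) + NF + SNR_min
= −174 + 52.76 + 4.86 + 10.6
= −105.78 dBm → −105.8 dBm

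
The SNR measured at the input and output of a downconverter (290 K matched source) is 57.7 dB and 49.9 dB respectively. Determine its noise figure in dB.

7.8 dB

NF (dB) = SNR_in(dB) − SNR_out(dB) when the source is at T₀
NF = 57.7 − 49.9 = 7.8 dB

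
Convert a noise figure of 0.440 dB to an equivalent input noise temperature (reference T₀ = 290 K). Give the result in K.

30.9 K

F = 10^(0.440/10) = 1.10662
T_e = (F − 1)·T₀ = (1.10662 − 1) × 290 = 30.9 K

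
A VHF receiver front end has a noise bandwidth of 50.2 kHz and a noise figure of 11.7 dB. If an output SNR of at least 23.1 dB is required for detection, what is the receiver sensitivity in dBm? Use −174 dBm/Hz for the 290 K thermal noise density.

Sensitivity = −174 + 10 log₁₀(B) + NF + SNR_min
= −174 + 47.01 + 11.7 + 23.1
= −92.19 dBm → −92.2 dBm

−92.2 dBm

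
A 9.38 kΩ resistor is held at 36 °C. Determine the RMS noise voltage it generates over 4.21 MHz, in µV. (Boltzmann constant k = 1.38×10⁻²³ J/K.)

T = 36 °C + 273.15 = 309.15 K
V_n = √(4kTRB)
4kTRB = 4 × 1.38×10⁻²³ × 309.15 × 9.38×10³ × 4.21×10⁶ = 6.74×10⁻¹⁰ V²
V_n = √(6.74×10⁻¹⁰) = 2.60×10⁻⁵ V = 26.0 µV

26.0 µV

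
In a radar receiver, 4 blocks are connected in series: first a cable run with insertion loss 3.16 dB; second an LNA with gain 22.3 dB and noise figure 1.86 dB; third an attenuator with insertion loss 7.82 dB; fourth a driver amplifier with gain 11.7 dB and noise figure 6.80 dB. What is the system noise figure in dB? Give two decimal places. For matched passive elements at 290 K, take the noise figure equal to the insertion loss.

5.46 dB

Convert to linear (a loss of L dB is a gain of −L dB): F_i = 10^(NF_i/10), G_i = 10^(G_i,dB/10)
  Stage 1: F_1 = 10^(3.16/10) = 2.070, G_1 = 10^(−3.16/10) = 0.4831
  Stage 2: F_2 = 10^(1.86/10) = 1.535, G_2 = 10^(22.3/10) = 169.8
  Stage 3: F_3 = 10^(7.82/10) = 6.053, G_3 = 10^(−7.82/10) = 0.1652
  Stage 4: F_4 = 10^(6.80/10) = 4.786, G_4 = 10^(11.7/10) = 14.79
Friis cascade:
  F = 2.070 + (1.535 − 1)/0.4831 + (6.053 − 1)/82.04 + (4.786 − 1)/13.55 = 3.518
NF = 10 log₁₀(3.518) = 5.46 dB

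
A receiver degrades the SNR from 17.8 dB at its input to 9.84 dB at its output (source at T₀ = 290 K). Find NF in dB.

7.96 dB

NF (dB) = SNR_in(dB) − SNR_out(dB) when the source is at T₀
NF = 17.8 − 9.84 = 7.96 dB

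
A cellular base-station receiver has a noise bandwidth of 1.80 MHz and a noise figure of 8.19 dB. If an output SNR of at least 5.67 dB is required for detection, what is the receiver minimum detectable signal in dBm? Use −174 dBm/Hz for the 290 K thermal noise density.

−97.6 dBm

Sensitivity = −174 + 10 log₁₀(B) + NF + SNR_min
= −174 + 62.55 + 8.19 + 5.67
= −97.59 dBm → −97.6 dBm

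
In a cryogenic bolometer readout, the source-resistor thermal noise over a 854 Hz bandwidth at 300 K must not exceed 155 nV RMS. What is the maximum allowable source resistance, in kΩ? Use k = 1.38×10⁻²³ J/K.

Johnson–Nyquist: V_n = √(4kTRB) ⇒ R = V_n² / (4kTB)
4kTB = 4 × 1.38×10⁻²³ × 300 × 8.54×10² = 1.41×10⁻¹⁷
R = (1.55×10⁻⁷)² / 1.41×10⁻¹⁷ = 1.70×10³ Ω = 1.70 kΩ

1.70 kΩ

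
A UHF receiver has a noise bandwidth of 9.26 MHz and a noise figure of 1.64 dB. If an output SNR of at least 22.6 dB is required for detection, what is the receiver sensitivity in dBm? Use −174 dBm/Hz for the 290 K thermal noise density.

−80.1 dBm

Sensitivity = −174 + 10 log₁₀(B) + NF + SNR_min
= −174 + 69.67 + 1.64 + 22.6
= −80.09 dBm → −80.1 dBm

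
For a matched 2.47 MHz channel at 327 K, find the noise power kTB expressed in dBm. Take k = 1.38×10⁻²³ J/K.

−109.5 dBm

P_n = kTB = 1.38×10⁻²³ × 327 × 2.47×10⁶ = 1.11×10⁻¹⁴ W
In dBm: 10 log₁₀(1.11×10⁻¹⁴ / 10⁻³) = −109.5 dBm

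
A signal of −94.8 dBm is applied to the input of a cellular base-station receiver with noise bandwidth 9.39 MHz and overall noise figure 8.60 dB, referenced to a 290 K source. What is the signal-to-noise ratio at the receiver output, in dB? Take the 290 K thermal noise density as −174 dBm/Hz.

Noise floor: N = −174 + 10 log₁₀(B) + NF
10 log₁₀(9.39×10⁶) = 69.73 dB
N = −174 + 69.73 + 8.60 = −95.67 dBm
SNR = P_sig − N = −94.8 − (−95.67) = 0.87 dB → 0.9 dB

0.9 dB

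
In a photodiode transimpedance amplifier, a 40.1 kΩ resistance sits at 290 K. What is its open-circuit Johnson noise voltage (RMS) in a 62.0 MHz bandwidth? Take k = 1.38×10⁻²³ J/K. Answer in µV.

V_n = √(4kTRB)
4kTRB = 4 × 1.38×10⁻²³ × 290 × 4.01×10⁴ × 6.20×10⁷ = 3.98×10⁻⁸ V²
V_n = √(3.98×10⁻⁸) = 1.99×10⁻⁴ V = 199 µV

199 µV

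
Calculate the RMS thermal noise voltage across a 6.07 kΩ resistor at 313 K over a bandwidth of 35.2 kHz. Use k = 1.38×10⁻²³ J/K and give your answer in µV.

V_n = √(4kTRB)
4kTRB = 4 × 1.38×10⁻²³ × 313 × 6.07×10³ × 3.52×10⁴ = 3.69×10⁻¹² V²
V_n = √(3.69×10⁻¹²) = 1.92×10⁻⁶ V = 1.92 µV

1.92 µV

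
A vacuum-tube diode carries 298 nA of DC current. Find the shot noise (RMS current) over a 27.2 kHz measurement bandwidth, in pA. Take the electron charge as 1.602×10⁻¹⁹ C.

51.0 pA

I_n = √(2qI·B)
2qI·B = 2 × 1.602×10⁻¹⁹ × 2.98×10⁻⁷ × 2.72×10⁴ = 2.60×10⁻²¹ A²
I_n = √(2.60×10⁻²¹) = 5.10×10⁻¹¹ A = 51.0 pA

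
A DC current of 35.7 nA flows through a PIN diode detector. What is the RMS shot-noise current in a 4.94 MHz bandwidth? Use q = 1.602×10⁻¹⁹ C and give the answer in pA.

238 pA

I_n = √(2qI·B)
2qI·B = 2 × 1.602×10⁻¹⁹ × 3.57×10⁻⁸ × 4.94×10⁶ = 5.65×10⁻²⁰ A²
I_n = √(5.65×10⁻²⁰) = 2.38×10⁻¹⁰ A = 238 pA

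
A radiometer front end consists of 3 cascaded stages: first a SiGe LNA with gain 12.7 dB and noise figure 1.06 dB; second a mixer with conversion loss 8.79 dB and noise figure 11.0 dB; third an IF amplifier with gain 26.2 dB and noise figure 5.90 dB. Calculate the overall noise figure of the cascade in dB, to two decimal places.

4.88 dB

Convert to linear (a loss of L dB is a gain of −L dB): F_i = 10^(NF_i/10), G_i = 10^(G_i,dB/10)
  Stage 1: F_1 = 10^(1.06/10) = 1.276, G_1 = 10^(12.7/10) = 18.62
  Stage 2: F_2 = 10^(11.0/10) = 12.59, G_2 = 10^(−8.79/10) = 0.1321
  Stage 3: F_3 = 10^(5.90/10) = 3.890, G_3 = 10^(26.2/10) = 416.9
Friis cascade:
  F = 1.276 + (12.59 − 1)/18.62 + (3.890 − 1)/2.460 = 3.074
NF = 10 log₁₀(3.074) = 4.88 dB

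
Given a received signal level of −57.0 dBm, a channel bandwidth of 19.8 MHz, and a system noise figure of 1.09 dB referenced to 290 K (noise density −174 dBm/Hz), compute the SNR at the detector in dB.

Noise floor: N = −174 + 10 log₁₀(B) + NF
10 log₁₀(1.98×10⁷) = 72.97 dB
N = −174 + 72.97 + 1.09 = −99.94 dBm
SNR = P_sig − N = −57.0 − (−99.94) = 42.94 dB → 42.9 dB

42.9 dB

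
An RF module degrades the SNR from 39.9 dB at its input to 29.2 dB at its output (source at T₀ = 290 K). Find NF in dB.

NF (dB) = SNR_in(dB) − SNR_out(dB) when the source is at T₀
NF = 39.9 − 29.2 = 10.7 dB

10.7 dB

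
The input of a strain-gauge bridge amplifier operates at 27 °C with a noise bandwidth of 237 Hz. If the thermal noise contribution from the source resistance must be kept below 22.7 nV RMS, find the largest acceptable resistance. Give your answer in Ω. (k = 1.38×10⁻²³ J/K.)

T = 27 °C + 273.15 = 300.15 K
Johnson–Nyquist: V_n = √(4kTRB) ⇒ R = V_n² / (4kTB)
4kTB = 4 × 1.38×10⁻²³ × 300.15 × 2.37×10² = 3.93×10⁻¹⁸
R = (2.27×10⁻⁸)² / 3.93×10⁻¹⁸ = 1.31×10² Ω = 131 Ω

131 Ω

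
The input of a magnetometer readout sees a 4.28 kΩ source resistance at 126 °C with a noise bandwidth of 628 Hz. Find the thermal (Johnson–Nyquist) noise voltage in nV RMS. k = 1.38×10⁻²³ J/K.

T = 126 °C + 273.15 = 399.15 K
V_n = √(4kTRB)
4kTRB = 4 × 1.38×10⁻²³ × 399.15 × 4.28×10³ × 6.28×10² = 5.92×10⁻¹⁴ V²
V_n = √(5.92×10⁻¹⁴) = 2.43×10⁻⁷ V = 243 nV

243 nV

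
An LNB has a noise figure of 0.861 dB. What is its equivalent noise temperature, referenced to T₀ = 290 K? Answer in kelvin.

63.6 K

F = 10^(0.861/10) = 1.21927
T_e = (F − 1)·T₀ = (1.21927 − 1) × 290 = 63.6 K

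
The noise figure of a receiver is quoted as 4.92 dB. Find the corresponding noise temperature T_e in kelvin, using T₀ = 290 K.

610 K

F = 10^(4.92/10) = 3.10456
T_e = (F − 1)·T₀ = (3.10456 − 1) × 290 = 610 K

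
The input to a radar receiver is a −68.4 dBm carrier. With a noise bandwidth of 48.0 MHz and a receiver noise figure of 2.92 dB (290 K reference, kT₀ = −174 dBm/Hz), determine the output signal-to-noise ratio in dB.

25.9 dB

Noise floor: N = −174 + 10 log₁₀(B) + NF
10 log₁₀(4.80×10⁷) = 76.81 dB
N = −174 + 76.81 + 2.92 = −94.27 dBm
SNR = P_sig − N = −68.4 − (−94.27) = 25.87 dB → 25.9 dB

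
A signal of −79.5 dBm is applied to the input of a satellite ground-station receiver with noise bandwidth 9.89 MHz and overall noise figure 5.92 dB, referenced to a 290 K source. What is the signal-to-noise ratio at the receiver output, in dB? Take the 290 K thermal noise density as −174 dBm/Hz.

Noise floor: N = −174 + 10 log₁₀(B) + NF
10 log₁₀(9.89×10⁶) = 69.95 dB
N = −174 + 69.95 + 5.92 = −98.13 dBm
SNR = P_sig − N = −79.5 − (−98.13) = 18.63 dB → 18.6 dB

18.6 dB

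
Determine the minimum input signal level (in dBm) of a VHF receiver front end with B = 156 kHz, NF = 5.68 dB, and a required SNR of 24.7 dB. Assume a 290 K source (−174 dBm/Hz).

Sensitivity = −174 + 10 log₁₀(B) + NF + SNR_min
= −174 + 51.93 + 5.68 + 24.7
= −91.69 dBm → −91.7 dBm

−91.7 dBm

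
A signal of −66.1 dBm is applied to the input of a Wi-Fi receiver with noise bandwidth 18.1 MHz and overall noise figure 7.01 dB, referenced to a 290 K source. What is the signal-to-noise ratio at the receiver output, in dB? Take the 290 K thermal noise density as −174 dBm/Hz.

28.3 dB

Noise floor: N = −174 + 10 log₁₀(B) + NF
10 log₁₀(1.81×10⁷) = 72.58 dB
N = −174 + 72.58 + 7.01 = −94.41 dBm
SNR = P_sig − N = −66.1 − (−94.41) = 28.31 dB → 28.3 dB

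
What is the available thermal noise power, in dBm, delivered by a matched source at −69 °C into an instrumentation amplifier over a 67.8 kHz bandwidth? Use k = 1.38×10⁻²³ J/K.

−127.2 dBm

T = −69 °C + 273.15 = 204.15 K
P_n = kTB = 1.38×10⁻²³ × 204.15 × 6.78×10⁴ = 1.91×10⁻¹⁶ W
In dBm: 10 log₁₀(1.91×10⁻¹⁶ / 10⁻³) = −127.2 dBm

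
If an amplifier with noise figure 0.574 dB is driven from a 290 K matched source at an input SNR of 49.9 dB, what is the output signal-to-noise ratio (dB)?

49.326 dB

By definition F = SNR_in/SNR_out, so in dB: SNR_out = SNR_in − NF
SNR_out = 49.9 − 0.574 = 49.326 dB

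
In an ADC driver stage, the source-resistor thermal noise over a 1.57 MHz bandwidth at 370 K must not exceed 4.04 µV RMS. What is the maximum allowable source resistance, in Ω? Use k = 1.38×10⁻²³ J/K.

509 Ω

Johnson–Nyquist: V_n = √(4kTRB) ⇒ R = V_n² / (4kTB)
4kTB = 4 × 1.38×10⁻²³ × 370 × 1.57×10⁶ = 3.21×10⁻¹⁴
R = (4.04×10⁻⁶)² / 3.21×10⁻¹⁴ = 5.09×10² Ω = 509 Ω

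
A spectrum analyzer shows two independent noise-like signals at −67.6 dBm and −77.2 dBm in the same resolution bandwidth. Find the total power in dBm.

−67.1 dBm

Convert to linear, add, convert back:
P₁ = 1.74×10⁻¹⁰ W, P₂ = 1.91×10⁻¹¹ W
P_tot = 1.93×10⁻¹⁰ W → 10 log₁₀(P_tot / 10⁻³) = −67.1 dBm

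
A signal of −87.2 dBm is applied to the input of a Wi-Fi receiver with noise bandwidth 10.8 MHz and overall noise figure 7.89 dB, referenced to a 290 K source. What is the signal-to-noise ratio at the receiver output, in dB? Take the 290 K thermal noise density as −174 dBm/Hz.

8.6 dB

Noise floor: N = −174 + 10 log₁₀(B) + NF
10 log₁₀(1.08×10⁷) = 70.33 dB
N = −174 + 70.33 + 7.89 = −95.78 dBm
SNR = P_sig − N = −87.2 − (−95.78) = 8.58 dB → 8.6 dB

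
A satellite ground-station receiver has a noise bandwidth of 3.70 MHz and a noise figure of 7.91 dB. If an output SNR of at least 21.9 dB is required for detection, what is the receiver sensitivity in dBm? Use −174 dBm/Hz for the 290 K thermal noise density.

Sensitivity = −174 + 10 log₁₀(B) + NF + SNR_min
= −174 + 65.68 + 7.91 + 21.9
= −78.51 dBm → −78.5 dBm

−78.5 dBm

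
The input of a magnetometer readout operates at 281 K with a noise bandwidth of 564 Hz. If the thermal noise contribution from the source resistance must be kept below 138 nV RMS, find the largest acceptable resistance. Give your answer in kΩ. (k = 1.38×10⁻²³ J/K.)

2.18 kΩ

Johnson–Nyquist: V_n = √(4kTRB) ⇒ R = V_n² / (4kTB)
4kTB = 4 × 1.38×10⁻²³ × 281 × 5.64×10² = 8.75×10⁻¹⁸
R = (1.38×10⁻⁷)² / 8.75×10⁻¹⁸ = 2.18×10³ Ω = 2.18 kΩ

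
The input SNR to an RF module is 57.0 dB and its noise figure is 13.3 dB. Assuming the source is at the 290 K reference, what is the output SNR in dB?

43.7 dB

By definition F = SNR_in/SNR_out, so in dB: SNR_out = SNR_in − NF
SNR_out = 57.0 − 13.3 = 43.7 dB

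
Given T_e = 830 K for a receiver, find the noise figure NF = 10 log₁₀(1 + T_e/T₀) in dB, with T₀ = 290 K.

5.87 dB

F = 1 + T_e/T₀ = 1 + 830/290 = 3.86207
NF = 10 log₁₀(3.86207) = 5.87 dB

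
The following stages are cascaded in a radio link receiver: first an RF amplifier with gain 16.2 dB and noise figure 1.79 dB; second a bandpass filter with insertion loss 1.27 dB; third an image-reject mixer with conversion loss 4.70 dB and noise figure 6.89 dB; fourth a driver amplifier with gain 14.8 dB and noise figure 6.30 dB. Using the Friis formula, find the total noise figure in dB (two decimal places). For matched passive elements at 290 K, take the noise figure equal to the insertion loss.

Convert to linear (a loss of L dB is a gain of −L dB): F_i = 10^(NF_i/10), G_i = 10^(G_i,dB/10)
  Stage 1: F_1 = 10^(1.79/10) = 1.510, G_1 = 10^(16.2/10) = 41.69
  Stage 2: F_2 = 10^(1.27/10) = 1.340, G_2 = 10^(−1.27/10) = 0.7464
  Stage 3: F_3 = 10^(6.89/10) = 4.887, G_3 = 10^(−4.70/10) = 0.3388
  Stage 4: F_4 = 10^(6.30/10) = 4.266, G_4 = 10^(14.8/10) = 30.20
Friis cascade:
  F = 1.510 + (1.340 − 1)/41.69 + (4.887 − 1)/31.12 + (4.266 − 1)/10.54 = 1.953
NF = 10 log₁₀(1.953) = 2.91 dB

2.91 dB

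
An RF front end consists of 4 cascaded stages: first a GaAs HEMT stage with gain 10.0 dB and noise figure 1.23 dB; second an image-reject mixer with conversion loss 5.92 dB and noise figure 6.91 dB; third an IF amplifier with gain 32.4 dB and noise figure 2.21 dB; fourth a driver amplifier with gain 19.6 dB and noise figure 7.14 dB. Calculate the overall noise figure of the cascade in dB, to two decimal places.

Convert to linear (a loss of L dB is a gain of −L dB): F_i = 10^(NF_i/10), G_i = 10^(G_i,dB/10)
  Stage 1: F_1 = 10^(1.23/10) = 1.327, G_1 = 10^(10.0/10) = 10.00
  Stage 2: F_2 = 10^(6.91/10) = 4.909, G_2 = 10^(−5.92/10) = 0.2559
  Stage 3: F_3 = 10^(2.21/10) = 1.663, G_3 = 10^(32.4/10) = 1738
  Stage 4: F_4 = 10^(7.14/10) = 5.176, G_4 = 10^(19.6/10) = 91.20
Friis cascade:
  F = 1.327 + (4.909 − 1)/10.00 + (1.663 − 1)/2.559 + (5.176 − 1)/4446 = 1.979
NF = 10 log₁₀(1.979) = 2.96 dB

2.96 dB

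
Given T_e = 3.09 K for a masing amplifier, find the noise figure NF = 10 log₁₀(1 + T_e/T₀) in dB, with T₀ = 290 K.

0.046 dB

F = 1 + T_e/T₀ = 1 + 3.09/290 = 1.01066
NF = 10 log₁₀(1.01066) = 0.046 dB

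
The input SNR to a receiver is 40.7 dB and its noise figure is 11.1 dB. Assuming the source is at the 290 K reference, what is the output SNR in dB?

29.6 dB

By definition F = SNR_in/SNR_out, so in dB: SNR_out = SNR_in − NF
SNR_out = 40.7 − 11.1 = 29.6 dB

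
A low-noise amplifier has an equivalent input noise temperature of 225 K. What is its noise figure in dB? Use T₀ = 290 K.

F = 1 + T_e/T₀ = 1 + 225/290 = 1.77586
NF = 10 log₁₀(1.77586) = 2.49 dB

2.49 dB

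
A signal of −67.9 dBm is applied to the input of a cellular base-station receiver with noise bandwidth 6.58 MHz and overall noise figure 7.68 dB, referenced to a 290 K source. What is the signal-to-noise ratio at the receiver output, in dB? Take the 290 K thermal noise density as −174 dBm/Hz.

30.2 dB

Noise floor: N = −174 + 10 log₁₀(B) + NF
10 log₁₀(6.58×10⁶) = 68.18 dB
N = −174 + 68.18 + 7.68 = −98.14 dBm
SNR = P_sig − N = −67.9 − (−98.14) = 30.24 dB → 30.2 dB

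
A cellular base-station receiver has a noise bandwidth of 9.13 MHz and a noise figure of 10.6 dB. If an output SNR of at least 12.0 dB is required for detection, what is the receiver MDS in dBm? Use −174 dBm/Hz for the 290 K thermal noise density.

−81.8 dBm

Sensitivity = −174 + 10 log₁₀(B) + NF + SNR_min
= −174 + 69.6 + 10.6 + 12.0
= −81.8 dBm → −81.8 dBm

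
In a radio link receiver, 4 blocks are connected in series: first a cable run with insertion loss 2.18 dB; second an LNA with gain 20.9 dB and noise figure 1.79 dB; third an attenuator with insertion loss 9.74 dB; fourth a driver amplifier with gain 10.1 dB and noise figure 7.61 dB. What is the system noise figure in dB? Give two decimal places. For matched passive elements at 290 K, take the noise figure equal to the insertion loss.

5.07 dB

Convert to linear (a loss of L dB is a gain of −L dB): F_i = 10^(NF_i/10), G_i = 10^(G_i,dB/10)
  Stage 1: F_1 = 10^(2.18/10) = 1.652, G_1 = 10^(−2.18/10) = 0.6053
  Stage 2: F_2 = 10^(1.79/10) = 1.510, G_2 = 10^(20.9/10) = 123.0
  Stage 3: F_3 = 10^(9.74/10) = 9.419, G_3 = 10^(−9.74/10) = 0.1062
  Stage 4: F_4 = 10^(7.61/10) = 5.768, G_4 = 10^(10.1/10) = 10.23
Friis cascade:
  F = 1.652 + (1.510 − 1)/0.6053 + (9.419 − 1)/74.47 + (5.768 − 1)/7.907 = 3.211
NF = 10 log₁₀(3.211) = 5.07 dB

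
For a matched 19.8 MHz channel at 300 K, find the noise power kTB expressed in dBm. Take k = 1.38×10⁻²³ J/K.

−100.9 dBm

P_n = kTB = 1.38×10⁻²³ × 300 × 1.98×10⁷ = 8.20×10⁻¹⁴ W
In dBm: 10 log₁₀(8.20×10⁻¹⁴ / 10⁻³) = −100.9 dBm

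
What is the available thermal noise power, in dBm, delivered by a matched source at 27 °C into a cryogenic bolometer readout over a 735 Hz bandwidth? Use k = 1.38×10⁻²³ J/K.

−145.2 dBm

T = 27 °C + 273.15 = 300.15 K
P_n = kTB = 1.38×10⁻²³ × 300.15 × 7.35×10² = 3.04×10⁻¹⁸ W
In dBm: 10 log₁₀(3.04×10⁻¹⁸ / 10⁻³) = −145.2 dBm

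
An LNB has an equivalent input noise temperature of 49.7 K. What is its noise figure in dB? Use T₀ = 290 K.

F = 1 + T_e/T₀ = 1 + 49.7/290 = 1.17138
NF = 10 log₁₀(1.17138) = 0.687 dB

0.687 dB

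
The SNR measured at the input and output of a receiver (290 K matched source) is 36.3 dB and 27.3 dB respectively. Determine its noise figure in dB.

NF (dB) = SNR_in(dB) − SNR_out(dB) when the source is at T₀
NF = 36.3 − 27.3 = 9.0 dB

9.0 dB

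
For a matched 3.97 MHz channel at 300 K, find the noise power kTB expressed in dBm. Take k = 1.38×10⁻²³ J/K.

−107.8 dBm

P_n = kTB = 1.38×10⁻²³ × 300 × 3.97×10⁶ = 1.64×10⁻¹⁴ W
In dBm: 10 log₁₀(1.64×10⁻¹⁴ / 10⁻³) = −107.8 dBm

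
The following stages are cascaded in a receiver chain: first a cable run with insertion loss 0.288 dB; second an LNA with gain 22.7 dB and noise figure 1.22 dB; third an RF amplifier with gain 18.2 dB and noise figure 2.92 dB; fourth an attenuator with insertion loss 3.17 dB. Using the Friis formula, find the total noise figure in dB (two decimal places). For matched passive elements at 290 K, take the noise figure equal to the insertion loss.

Convert to linear (a loss of L dB is a gain of −L dB): F_i = 10^(NF_i/10), G_i = 10^(G_i,dB/10)
  Stage 1: F_1 = 10^(0.288/10) = 1.069, G_1 = 10^(−0.288/10) = 0.9358
  Stage 2: F_2 = 10^(1.22/10) = 1.324, G_2 = 10^(22.7/10) = 186.2
  Stage 3: F_3 = 10^(2.92/10) = 1.959, G_3 = 10^(18.2/10) = 66.07
  Stage 4: F_4 = 10^(3.17/10) = 2.075, G_4 = 10^(−3.17/10) = 0.4819
Friis cascade:
  F = 1.069 + (1.324 − 1)/0.9358 + (1.959 − 1)/174.3 + (2.075 − 1)/1.151×10⁴ = 1.421
NF = 10 log₁₀(1.421) = 1.53 dB

1.53 dB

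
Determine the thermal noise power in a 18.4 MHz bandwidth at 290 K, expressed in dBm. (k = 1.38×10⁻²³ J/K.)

P_n = kTB = 1.38×10⁻²³ × 290 × 1.84×10⁷ = 7.36×10⁻¹⁴ W
In dBm: 10 log₁₀(7.36×10⁻¹⁴ / 10⁻³) = −101.3 dBm

−101.3 dBm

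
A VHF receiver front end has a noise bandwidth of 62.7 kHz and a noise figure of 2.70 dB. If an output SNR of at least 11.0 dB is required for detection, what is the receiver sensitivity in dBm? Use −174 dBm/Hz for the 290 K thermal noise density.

Sensitivity = −174 + 10 log₁₀(B) + NF + SNR_min
= −174 + 47.97 + 2.70 + 11.0
= −112.33 dBm → −112.3 dBm

−112.3 dBm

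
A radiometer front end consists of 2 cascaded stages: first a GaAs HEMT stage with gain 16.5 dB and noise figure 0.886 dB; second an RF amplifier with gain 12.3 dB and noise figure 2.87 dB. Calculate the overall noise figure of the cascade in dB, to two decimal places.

Convert to linear (a loss of L dB is a gain of −L dB): F_i = 10^(NF_i/10), G_i = 10^(G_i,dB/10)
  Stage 1: F_1 = 10^(0.886/10) = 1.226, G_1 = 10^(16.5/10) = 44.67
  Stage 2: F_2 = 10^(2.87/10) = 1.936, G_2 = 10^(12.3/10) = 16.98
Friis cascade:
  F = 1.226 + (1.936 − 1)/44.67 = 1.247
NF = 10 log₁₀(1.247) = 0.96 dB

0.96 dB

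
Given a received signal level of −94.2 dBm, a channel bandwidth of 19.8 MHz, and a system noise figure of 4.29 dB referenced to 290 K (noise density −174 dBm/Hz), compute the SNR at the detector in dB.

Noise floor: N = −174 + 10 log₁₀(B) + NF
10 log₁₀(1.98×10⁷) = 72.97 dB
N = −174 + 72.97 + 4.29 = −96.74 dBm
SNR = P_sig − N = −94.2 − (−96.74) = 2.54 dB → 2.5 dB

2.5 dB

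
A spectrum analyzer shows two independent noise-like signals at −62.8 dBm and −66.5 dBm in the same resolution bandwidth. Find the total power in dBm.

Convert to linear, add, convert back:
P₁ = 5.25×10⁻¹⁰ W, P₂ = 2.24×10⁻¹⁰ W
P_tot = 7.49×10⁻¹⁰ W → 10 log₁₀(P_tot / 10⁻³) = −61.3 dBm

−61.3 dBm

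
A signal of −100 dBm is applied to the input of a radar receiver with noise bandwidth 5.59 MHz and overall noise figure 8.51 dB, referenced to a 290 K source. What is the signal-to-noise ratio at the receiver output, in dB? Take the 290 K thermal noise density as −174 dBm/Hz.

Noise floor: N = −174 + 10 log₁₀(B) + NF
10 log₁₀(5.59×10⁶) = 67.47 dB
N = −174 + 67.47 + 8.51 = −98.02 dBm
SNR = P_sig − N = −100 − (−98.02) = −1.98 dB → −2.0 dB

−2.0 dB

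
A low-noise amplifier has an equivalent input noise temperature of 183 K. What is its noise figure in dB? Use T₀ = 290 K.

2.12 dB

F = 1 + T_e/T₀ = 1 + 183/290 = 1.63103
NF = 10 log₁₀(1.63103) = 2.12 dB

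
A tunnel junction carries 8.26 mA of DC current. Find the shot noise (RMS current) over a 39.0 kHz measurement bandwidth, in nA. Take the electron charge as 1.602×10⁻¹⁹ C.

I_n = √(2qI·B)
2qI·B = 2 × 1.602×10⁻¹⁹ × 8.26×10⁻³ × 3.90×10⁴ = 1.03×10⁻¹⁶ A²
I_n = √(1.03×10⁻¹⁶) = 1.02×10⁻⁸ A = 10.2 nA

10.2 nA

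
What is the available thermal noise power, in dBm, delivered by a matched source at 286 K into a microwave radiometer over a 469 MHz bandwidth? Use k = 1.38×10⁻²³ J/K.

P_n = kTB = 1.38×10⁻²³ × 286 × 4.69×10⁸ = 1.85×10⁻¹² W
In dBm: 10 log₁₀(1.85×10⁻¹² / 10⁻³) = −87.3 dBm

−87.3 dBm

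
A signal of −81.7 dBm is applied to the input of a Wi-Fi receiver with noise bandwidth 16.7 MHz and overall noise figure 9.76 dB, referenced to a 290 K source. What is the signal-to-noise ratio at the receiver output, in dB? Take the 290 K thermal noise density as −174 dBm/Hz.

Noise floor: N = −174 + 10 log₁₀(B) + NF
10 log₁₀(1.67×10⁷) = 72.23 dB
N = −174 + 72.23 + 9.76 = −92.01 dBm
SNR = P_sig − N = −81.7 − (−92.01) = 10.31 dB → 10.3 dB

10.3 dB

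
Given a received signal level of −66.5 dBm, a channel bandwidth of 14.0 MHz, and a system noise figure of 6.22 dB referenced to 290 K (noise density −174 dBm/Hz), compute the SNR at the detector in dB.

29.8 dB

Noise floor: N = −174 + 10 log₁₀(B) + NF
10 log₁₀(1.40×10⁷) = 71.46 dB
N = −174 + 71.46 + 6.22 = −96.32 dBm
SNR = P_sig − N = −66.5 − (−96.32) = 29.82 dB → 29.8 dB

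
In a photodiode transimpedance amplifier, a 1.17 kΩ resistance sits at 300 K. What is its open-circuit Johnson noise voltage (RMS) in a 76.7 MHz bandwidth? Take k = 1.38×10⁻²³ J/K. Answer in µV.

38.5 µV

V_n = √(4kTRB)
4kTRB = 4 × 1.38×10⁻²³ × 300 × 1.17×10³ × 7.67×10⁷ = 1.49×10⁻⁹ V²
V_n = √(1.49×10⁻⁹) = 3.85×10⁻⁵ V = 38.5 µV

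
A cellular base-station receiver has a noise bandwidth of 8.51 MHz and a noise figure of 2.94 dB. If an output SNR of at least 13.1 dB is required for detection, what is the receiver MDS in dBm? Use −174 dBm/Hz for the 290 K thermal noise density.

Sensitivity = −174 + 10 log₁₀(B) + NF + SNR_min
= −174 + 69.3 + 2.94 + 13.1
= −88.66 dBm → −88.7 dBm

−88.7 dBm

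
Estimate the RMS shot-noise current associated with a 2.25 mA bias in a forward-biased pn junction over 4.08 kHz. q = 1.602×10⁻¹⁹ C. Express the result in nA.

1.72 nA

I_n = √(2qI·B)
2qI·B = 2 × 1.602×10⁻¹⁹ × 2.25×10⁻³ × 4.08×10³ = 2.94×10⁻¹⁸ A²
I_n = √(2.94×10⁻¹⁸) = 1.72×10⁻⁹ A = 1.72 nA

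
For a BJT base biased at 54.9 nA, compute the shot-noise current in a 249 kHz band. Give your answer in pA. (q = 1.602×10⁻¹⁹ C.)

I_n = √(2qI·B)
2qI·B = 2 × 1.602×10⁻¹⁹ × 5.49×10⁻⁸ × 2.49×10⁵ = 4.38×10⁻²¹ A²
I_n = √(4.38×10⁻²¹) = 6.62×10⁻¹¹ A = 66.2 pA

66.2 pA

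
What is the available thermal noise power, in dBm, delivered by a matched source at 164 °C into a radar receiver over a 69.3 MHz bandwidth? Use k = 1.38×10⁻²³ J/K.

−93.8 dBm

T = 164 °C + 273.15 = 437.15 K
P_n = kTB = 1.38×10⁻²³ × 437.15 × 6.93×10⁷ = 4.18×10⁻¹³ W
In dBm: 10 log₁₀(4.18×10⁻¹³ / 10⁻³) = −93.8 dBm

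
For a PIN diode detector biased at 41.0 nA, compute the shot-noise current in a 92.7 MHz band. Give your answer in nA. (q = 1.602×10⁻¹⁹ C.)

1.10 nA

I_n = √(2qI·B)
2qI·B = 2 × 1.602×10⁻¹⁹ × 4.10×10⁻⁸ × 9.27×10⁷ = 1.22×10⁻¹⁸ A²
I_n = √(1.22×10⁻¹⁸) = 1.10×10⁻⁹ A = 1.10 nA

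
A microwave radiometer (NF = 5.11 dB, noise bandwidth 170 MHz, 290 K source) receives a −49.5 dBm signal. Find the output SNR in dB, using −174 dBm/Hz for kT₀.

37.1 dB

Noise floor: N = −174 + 10 log₁₀(B) + NF
10 log₁₀(1.70×10⁸) = 82.3 dB
N = −174 + 82.3 + 5.11 = −86.59 dBm
SNR = P_sig − N = −49.5 − (−86.59) = 37.09 dB → 37.1 dB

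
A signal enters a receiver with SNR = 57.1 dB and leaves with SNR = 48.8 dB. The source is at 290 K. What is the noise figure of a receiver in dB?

8.3 dB

NF (dB) = SNR_in(dB) − SNR_out(dB) when the source is at T₀
NF = 57.1 − 48.8 = 8.3 dB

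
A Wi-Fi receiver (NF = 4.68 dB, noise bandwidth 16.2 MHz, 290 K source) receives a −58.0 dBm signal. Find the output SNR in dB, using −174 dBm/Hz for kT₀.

39.2 dB

Noise floor: N = −174 + 10 log₁₀(B) + NF
10 log₁₀(1.62×10⁷) = 72.1 dB
N = −174 + 72.1 + 4.68 = −97.22 dBm
SNR = P_sig − N = −58.0 − (−97.22) = 39.22 dB → 39.2 dB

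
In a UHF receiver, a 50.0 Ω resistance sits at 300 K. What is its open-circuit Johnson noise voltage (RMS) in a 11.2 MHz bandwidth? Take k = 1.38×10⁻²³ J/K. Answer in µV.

3.05 µV

V_n = √(4kTRB)
4kTRB = 4 × 1.38×10⁻²³ × 300 × 5.00×10¹ × 1.12×10⁷ = 9.27×10⁻¹² V²
V_n = √(9.27×10⁻¹²) = 3.05×10⁻⁶ V = 3.05 µV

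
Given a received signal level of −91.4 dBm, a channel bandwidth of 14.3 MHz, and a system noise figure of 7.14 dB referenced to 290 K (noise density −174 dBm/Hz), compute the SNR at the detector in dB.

3.9 dB

Noise floor: N = −174 + 10 log₁₀(B) + NF
10 log₁₀(1.43×10⁷) = 71.55 dB
N = −174 + 71.55 + 7.14 = −95.31 dBm
SNR = P_sig − N = −91.4 − (−95.31) = 3.91 dB → 3.9 dB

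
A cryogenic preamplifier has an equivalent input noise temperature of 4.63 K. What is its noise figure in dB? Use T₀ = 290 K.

0.069 dB

F = 1 + T_e/T₀ = 1 + 4.63/290 = 1.01597
NF = 10 log₁₀(1.01597) = 0.069 dB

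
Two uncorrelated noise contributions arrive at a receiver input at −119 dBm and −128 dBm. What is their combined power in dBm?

−118.5 dBm

Convert to linear, add, convert back:
P₁ = 1.26×10⁻¹⁵ W, P₂ = 1.58×10⁻¹⁶ W
P_tot = 1.42×10⁻¹⁵ W → 10 log₁₀(P_tot / 10⁻³) = −118.5 dBm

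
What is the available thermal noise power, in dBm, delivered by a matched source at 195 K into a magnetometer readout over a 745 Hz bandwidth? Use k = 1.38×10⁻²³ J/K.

−147.0 dBm

P_n = kTB = 1.38×10⁻²³ × 195 × 7.45×10² = 2.00×10⁻¹⁸ W
In dBm: 10 log₁₀(2.00×10⁻¹⁸ / 10⁻³) = −147.0 dBm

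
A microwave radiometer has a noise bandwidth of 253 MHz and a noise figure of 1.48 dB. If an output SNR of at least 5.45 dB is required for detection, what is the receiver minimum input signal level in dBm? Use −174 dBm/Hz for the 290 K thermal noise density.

−83.0 dBm

Sensitivity = −174 + 10 log₁₀(B) + NF + SNR_min
= −174 + 84.03 + 1.48 + 5.45
= −83.04 dBm → −83.0 dBm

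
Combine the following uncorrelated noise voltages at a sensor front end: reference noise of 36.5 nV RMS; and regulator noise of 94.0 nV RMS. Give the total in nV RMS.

Uncorrelated sources add in power (mean-square): V_tot = √(ΣV_i²)
V_tot = √[(3.65×10⁻⁸)² + (9.40×10⁻⁸)²] = 1.01×10⁻⁷ V = 101 nV

101 nV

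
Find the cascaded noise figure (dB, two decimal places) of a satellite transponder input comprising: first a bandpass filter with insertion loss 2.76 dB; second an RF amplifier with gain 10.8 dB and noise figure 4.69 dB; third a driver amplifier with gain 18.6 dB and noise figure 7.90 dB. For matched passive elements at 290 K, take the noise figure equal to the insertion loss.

Convert to linear (a loss of L dB is a gain of −L dB): F_i = 10^(NF_i/10), G_i = 10^(G_i,dB/10)
  Stage 1: F_1 = 10^(2.76/10) = 1.888, G_1 = 10^(−2.76/10) = 0.5297
  Stage 2: F_2 = 10^(4.69/10) = 2.944, G_2 = 10^(10.8/10) = 12.02
  Stage 3: F_3 = 10^(7.90/10) = 6.166, G_3 = 10^(18.6/10) = 72.44
Friis cascade:
  F = 1.888 + (2.944 − 1)/0.5297 + (6.166 − 1)/6.368 = 6.370
NF = 10 log₁₀(6.370) = 8.04 dB

8.04 dB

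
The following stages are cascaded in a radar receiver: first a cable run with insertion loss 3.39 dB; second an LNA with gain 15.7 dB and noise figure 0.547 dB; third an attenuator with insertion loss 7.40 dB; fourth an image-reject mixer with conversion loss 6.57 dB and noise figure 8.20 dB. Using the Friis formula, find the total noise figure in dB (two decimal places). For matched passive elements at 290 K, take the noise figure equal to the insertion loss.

6.58 dB

Convert to linear (a loss of L dB is a gain of −L dB): F_i = 10^(NF_i/10), G_i = 10^(G_i,dB/10)
  Stage 1: F_1 = 10^(3.39/10) = 2.183, G_1 = 10^(−3.39/10) = 0.4581
  Stage 2: F_2 = 10^(0.547/10) = 1.134, G_2 = 10^(15.7/10) = 37.15
  Stage 3: F_3 = 10^(7.40/10) = 5.495, G_3 = 10^(−7.40/10) = 0.1820
  Stage 4: F_4 = 10^(8.20/10) = 6.607, G_4 = 10^(−6.57/10) = 0.2203
Friis cascade:
  F = 2.183 + (1.134 − 1)/0.4581 + (5.495 − 1)/17.02 + (6.607 − 1)/3.097 = 4.550
NF = 10 log₁₀(4.550) = 6.58 dB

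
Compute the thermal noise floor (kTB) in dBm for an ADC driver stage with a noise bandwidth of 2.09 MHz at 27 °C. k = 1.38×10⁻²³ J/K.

−110.6 dBm

T = 27 °C + 273.15 = 300.15 K
P_n = kTB = 1.38×10⁻²³ × 300.15 × 2.09×10⁶ = 8.66×10⁻¹⁵ W
In dBm: 10 log₁₀(8.66×10⁻¹⁵ / 10⁻³) = −110.6 dBm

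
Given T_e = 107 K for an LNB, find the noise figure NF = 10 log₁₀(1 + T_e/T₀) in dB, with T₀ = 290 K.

1.36 dB

F = 1 + T_e/T₀ = 1 + 107/290 = 1.36897
NF = 10 log₁₀(1.36897) = 1.36 dB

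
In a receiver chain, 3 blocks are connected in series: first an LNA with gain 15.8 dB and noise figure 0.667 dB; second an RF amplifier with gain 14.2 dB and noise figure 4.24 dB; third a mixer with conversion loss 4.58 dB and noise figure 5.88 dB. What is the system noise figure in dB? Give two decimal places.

Convert to linear (a loss of L dB is a gain of −L dB): F_i = 10^(NF_i/10), G_i = 10^(G_i,dB/10)
  Stage 1: F_1 = 10^(0.667/10) = 1.166, G_1 = 10^(15.8/10) = 38.02
  Stage 2: F_2 = 10^(4.24/10) = 2.655, G_2 = 10^(14.2/10) = 26.30
  Stage 3: F_3 = 10^(5.88/10) = 3.873, G_3 = 10^(−4.58/10) = 0.3483
Friis cascade:
  F = 1.166 + (2.655 − 1)/38.02 + (3.873 − 1)/1000 = 1.212
NF = 10 log₁₀(1.212) = 0.84 dB

0.84 dB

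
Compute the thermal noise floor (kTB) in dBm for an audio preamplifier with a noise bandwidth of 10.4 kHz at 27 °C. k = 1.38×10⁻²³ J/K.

−133.7 dBm

T = 27 °C + 273.15 = 300.15 K
P_n = kTB = 1.38×10⁻²³ × 300.15 × 1.04×10⁴ = 4.31×10⁻¹⁷ W
In dBm: 10 log₁₀(4.31×10⁻¹⁷ / 10⁻³) = −133.7 dBm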